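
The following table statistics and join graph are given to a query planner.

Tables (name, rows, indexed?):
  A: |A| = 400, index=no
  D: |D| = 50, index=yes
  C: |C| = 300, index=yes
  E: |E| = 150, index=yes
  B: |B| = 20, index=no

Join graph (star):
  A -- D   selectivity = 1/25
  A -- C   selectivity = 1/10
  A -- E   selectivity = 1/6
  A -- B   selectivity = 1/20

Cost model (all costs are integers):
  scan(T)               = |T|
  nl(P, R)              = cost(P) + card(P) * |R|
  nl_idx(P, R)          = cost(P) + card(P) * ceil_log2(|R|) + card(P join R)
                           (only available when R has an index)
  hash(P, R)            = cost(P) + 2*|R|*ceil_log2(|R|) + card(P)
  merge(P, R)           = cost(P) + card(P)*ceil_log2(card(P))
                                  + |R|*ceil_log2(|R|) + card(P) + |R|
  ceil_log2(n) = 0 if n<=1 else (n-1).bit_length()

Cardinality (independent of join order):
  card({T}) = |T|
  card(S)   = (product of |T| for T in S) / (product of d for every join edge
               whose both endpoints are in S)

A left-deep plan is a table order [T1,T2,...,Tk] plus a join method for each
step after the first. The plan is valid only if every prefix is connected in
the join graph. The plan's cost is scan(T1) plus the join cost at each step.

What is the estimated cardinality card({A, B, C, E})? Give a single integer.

Tables in S: A(400), B(20), C(300), E(150)
Edges inside S: A-C(d=10), A-E(d=6), A-B(d=20)
numerator = 400 * 20 * 300 * 150 = 360000000
denominator = 10 * 6 * 20 = 1200
card(S) = 360000000 / 1200 = 300000

300000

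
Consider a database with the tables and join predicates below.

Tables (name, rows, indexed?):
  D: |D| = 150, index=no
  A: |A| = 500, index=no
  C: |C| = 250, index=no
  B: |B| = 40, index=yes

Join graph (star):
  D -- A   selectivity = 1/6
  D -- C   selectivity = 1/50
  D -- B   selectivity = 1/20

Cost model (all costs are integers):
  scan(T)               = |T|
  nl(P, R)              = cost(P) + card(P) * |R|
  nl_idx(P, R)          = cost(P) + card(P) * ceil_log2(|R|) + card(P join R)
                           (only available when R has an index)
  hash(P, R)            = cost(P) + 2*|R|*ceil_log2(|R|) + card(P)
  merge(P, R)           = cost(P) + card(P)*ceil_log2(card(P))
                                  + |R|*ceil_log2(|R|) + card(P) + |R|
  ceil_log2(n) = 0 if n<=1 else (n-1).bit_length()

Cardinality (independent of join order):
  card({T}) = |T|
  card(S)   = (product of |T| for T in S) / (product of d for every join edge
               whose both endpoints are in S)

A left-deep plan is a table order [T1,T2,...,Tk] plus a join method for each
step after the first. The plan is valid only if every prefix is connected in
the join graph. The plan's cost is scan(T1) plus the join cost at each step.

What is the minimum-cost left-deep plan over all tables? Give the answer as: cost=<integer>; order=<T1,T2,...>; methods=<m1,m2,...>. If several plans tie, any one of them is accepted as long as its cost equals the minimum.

Selinger DP (subsets sized 1..n):
  {D}: scan cost=150, card=150
  {A}: scan cost=500, card=500
  {C}: scan cost=250, card=250
  {B}: scan cost=40, card=40
  {AD}: card=12500; try (D,hash)→3400, (A,merge)→6500, (D,merge)→6850, (A,hash)→9300, (A,nl)→75150, (D,nl)→75500; best=3400 via (D,hash)
  {CD}: card=750; try (D,hash)→2900, (C,merge)→3750, (D,merge)→3850, (C,hash)→4300, (C,nl)→37650, (D,nl)→37750; best=2900 via (D,hash)
  {BD}: card=300; try (B,hash)→780, (B,nl_idx)→1350, (D,merge)→1670, (B,merge)→1780, (D,hash)→2480, (D,nl)→6040 …(+1); best=780 via (B,hash)
  {ACD}: card=62500; try (A,hash)→12650, (A,merge)→16150, (C,hash)→19900, (C,merge)→193150, (A,nl)→377900, (C,nl)→3128400; best=12650 via (A,hash)
  {ABD}: card=25000; try (A,merge)→8780, (A,hash)→10080, (B,hash)→16380, (B,nl_idx)→103400, (A,nl)→150780, (B,merge)→191180 …(+1); best=8780 via (A,merge)
  {BCD}: card=1500; try (B,hash)→4130, (C,hash)→5080, (C,merge)→6030, (B,nl_idx)→8900, (B,merge)→11430, (B,nl)→32900 …(+1); best=4130 via (B,hash)
  {ABCD}: card=125000; try (A,hash)→14630, (A,merge)→27130, (C,hash)→37780, (B,hash)→75630, (C,merge)→411030, (B,nl_idx)→512650 …(+4); best=14630 via (A,hash)

cost=14630; order=C,D,B,A; methods=hash,hash,hash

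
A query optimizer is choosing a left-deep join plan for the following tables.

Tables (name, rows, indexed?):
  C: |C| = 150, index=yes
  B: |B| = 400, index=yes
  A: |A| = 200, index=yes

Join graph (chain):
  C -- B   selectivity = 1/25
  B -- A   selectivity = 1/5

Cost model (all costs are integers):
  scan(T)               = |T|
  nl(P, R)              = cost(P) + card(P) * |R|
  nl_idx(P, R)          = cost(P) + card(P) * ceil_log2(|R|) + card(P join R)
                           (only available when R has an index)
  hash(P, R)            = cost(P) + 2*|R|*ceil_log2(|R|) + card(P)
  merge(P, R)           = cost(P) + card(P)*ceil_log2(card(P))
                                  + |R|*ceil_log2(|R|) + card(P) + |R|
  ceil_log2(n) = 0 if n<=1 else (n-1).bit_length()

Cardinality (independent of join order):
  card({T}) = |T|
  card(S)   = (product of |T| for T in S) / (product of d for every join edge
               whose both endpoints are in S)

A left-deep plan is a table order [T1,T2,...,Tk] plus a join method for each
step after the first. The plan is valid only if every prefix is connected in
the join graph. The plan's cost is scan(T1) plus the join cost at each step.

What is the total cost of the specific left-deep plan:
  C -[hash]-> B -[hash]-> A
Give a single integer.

step 1: scan C: cost=150, card=150
step 2: join B via hash
    card(P join B) = 150*400/(25) = 2400
    cost = 150 + 2*400*9 + 150 = 7500
step 3: join A via hash
    card(P join A) = 2400*200/(5) = 96000
    cost = 7500 + 2*200*8 + 2400 = 13100

13100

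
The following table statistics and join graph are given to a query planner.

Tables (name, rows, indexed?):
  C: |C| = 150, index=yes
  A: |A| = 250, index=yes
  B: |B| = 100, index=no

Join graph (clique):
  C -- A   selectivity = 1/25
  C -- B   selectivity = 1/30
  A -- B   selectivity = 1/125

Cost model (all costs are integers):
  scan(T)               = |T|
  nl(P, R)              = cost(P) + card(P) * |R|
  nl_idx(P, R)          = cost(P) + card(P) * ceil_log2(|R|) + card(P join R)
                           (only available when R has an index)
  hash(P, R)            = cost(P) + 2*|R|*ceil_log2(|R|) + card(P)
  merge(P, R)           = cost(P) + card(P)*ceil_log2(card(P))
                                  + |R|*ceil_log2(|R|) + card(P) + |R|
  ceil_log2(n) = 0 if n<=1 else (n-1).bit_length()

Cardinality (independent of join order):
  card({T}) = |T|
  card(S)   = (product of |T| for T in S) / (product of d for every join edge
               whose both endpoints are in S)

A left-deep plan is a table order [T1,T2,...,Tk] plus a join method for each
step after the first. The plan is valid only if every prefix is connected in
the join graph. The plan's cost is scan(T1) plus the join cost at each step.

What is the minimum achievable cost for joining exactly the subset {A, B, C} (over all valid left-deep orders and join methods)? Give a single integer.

2740

Selinger DP over subsets of {A,B,C}:
  {C}: scan cost=150, card=150
  {A}: scan cost=250, card=250
  {B}: scan cost=100, card=100
  {AC}: card=1500; try (A,nl_idx)→2850, (C,hash)→2900, (C,nl_idx)→3750, (A,merge)→3750, (C,merge)→3850, (A,hash)→4300 …(+2); best=2850 via (A,nl_idx)
  {BC}: card=500; try (C,nl_idx)→1400, (B,hash)→1700, (C,merge)→2250, (B,merge)→2300, (C,hash)→2600, (C,nl)→15100 …(+1); best=1400 via (C,nl_idx)
  {AB}: card=200; try (A,nl_idx)→1100, (B,hash)→1900, (A,merge)→3150, (B,merge)→3300, (A,hash)→4200, (A,nl)→25100 …(+1); best=1100 via (A,nl_idx)
  {ABC}: card=40; try (C,nl_idx)→2740, (C,hash)→3700, (C,merge)→4250, (A,nl_idx)→5440, (B,hash)→5750, (A,hash)→5900 …(+5); best=2740 via (C,nl_idx)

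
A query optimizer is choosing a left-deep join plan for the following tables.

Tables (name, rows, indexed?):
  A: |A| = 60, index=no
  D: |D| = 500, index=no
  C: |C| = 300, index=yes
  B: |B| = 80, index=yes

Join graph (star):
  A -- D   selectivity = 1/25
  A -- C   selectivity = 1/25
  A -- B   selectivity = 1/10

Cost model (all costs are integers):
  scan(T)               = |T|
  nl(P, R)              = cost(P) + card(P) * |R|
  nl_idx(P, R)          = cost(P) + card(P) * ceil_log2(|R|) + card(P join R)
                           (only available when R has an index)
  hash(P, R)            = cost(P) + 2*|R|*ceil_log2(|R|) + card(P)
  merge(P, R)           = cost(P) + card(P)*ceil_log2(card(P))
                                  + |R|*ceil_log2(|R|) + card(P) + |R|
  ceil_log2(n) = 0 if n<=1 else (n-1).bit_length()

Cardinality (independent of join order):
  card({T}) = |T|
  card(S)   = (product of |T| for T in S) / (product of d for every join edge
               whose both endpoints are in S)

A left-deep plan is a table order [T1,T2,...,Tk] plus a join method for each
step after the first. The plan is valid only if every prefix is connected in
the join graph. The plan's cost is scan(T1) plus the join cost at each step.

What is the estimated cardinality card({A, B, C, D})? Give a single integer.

115200

Tables in S: A(60), B(80), C(300), D(500)
Edges inside S: A-D(d=25), A-C(d=25), A-B(d=10)
numerator = 60 * 80 * 300 * 500 = 720000000
denominator = 25 * 25 * 10 = 6250
card(S) = 720000000 / 6250 = 115200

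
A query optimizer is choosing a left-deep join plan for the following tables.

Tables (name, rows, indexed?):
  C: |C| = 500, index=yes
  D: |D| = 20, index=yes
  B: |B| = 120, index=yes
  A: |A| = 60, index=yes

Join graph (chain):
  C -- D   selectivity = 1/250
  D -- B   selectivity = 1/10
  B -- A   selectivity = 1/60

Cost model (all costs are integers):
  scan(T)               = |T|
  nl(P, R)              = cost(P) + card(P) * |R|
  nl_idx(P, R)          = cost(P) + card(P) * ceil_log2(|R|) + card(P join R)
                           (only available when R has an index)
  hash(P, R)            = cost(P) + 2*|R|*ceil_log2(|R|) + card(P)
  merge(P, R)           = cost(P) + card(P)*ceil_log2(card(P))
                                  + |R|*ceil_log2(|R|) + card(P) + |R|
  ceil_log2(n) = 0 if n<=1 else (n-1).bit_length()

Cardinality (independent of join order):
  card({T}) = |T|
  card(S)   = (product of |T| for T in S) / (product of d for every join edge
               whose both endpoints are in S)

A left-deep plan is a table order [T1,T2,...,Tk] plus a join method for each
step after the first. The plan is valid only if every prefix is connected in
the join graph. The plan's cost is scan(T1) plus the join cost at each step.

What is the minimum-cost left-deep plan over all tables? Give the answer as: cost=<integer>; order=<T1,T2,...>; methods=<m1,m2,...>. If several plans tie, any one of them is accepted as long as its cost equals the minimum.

cost=2200; order=D,C,B,A; methods=nl_idx,nl_idx,hash

Selinger DP (subsets sized 1..n):
  {C}: scan cost=500, card=500
  {D}: scan cost=20, card=20
  {B}: scan cost=120, card=120
  {A}: scan cost=60, card=60
  {CD}: card=40; try (C,nl_idx)→240, (D,hash)→1200, (D,nl_idx)→3040, (C,merge)→5140, (D,merge)→5620, (C,hash)→9040 …(+2); best=240 via (C,nl_idx)
  {BD}: card=240; try (B,nl_idx)→400, (D,hash)→440, (D,nl_idx)→960, (B,merge)→1100, (D,merge)→1200, (B,hash)→1720 …(+2); best=400 via (B,nl_idx)
  {AB}: card=120; try (B,nl_idx)→600, (A,hash)→960, (A,nl_idx)→960, (B,merge)→1440, (A,merge)→1500, (B,hash)→1800 …(+2); best=600 via (B,nl_idx)
  {BCD}: card=480; try (B,nl_idx)→1000, (B,merge)→1480, (B,hash)→1960, (C,nl_idx)→3040, (B,nl)→5040, (C,merge)→7560 …(+2); best=1000 via (B,nl_idx)
  {ABD}: card=240; try (D,hash)→920, (A,hash)→1360, (D,nl_idx)→1440, (D,merge)→1680, (A,nl_idx)→2080, (A,merge)→2980 …(+2); best=920 via (D,hash)
  {ABCD}: card=480; try (A,hash)→2200, (C,nl_idx)→3560, (A,nl_idx)→4360, (A,merge)→6220, (C,merge)→8080, (C,hash)→10160 …(+2); best=2200 via (A,hash)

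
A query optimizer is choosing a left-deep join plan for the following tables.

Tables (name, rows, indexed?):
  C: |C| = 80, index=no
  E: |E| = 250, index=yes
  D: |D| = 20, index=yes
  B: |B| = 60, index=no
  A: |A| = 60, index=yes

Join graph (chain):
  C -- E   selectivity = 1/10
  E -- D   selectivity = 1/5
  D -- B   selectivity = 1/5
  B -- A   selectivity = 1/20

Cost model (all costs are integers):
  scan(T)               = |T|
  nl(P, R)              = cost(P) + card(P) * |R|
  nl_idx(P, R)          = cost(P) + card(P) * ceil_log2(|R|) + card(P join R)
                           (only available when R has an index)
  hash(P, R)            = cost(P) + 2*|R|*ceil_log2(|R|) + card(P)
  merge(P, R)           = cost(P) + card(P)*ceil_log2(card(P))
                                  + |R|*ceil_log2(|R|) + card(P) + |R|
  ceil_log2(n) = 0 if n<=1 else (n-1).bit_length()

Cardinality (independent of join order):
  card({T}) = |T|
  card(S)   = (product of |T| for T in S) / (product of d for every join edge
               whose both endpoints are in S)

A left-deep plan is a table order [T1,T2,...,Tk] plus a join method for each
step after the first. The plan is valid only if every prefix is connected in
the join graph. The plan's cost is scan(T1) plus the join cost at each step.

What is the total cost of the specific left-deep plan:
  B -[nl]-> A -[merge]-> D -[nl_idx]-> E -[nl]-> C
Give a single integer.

step 1: scan B: cost=60, card=60
step 2: join A via nl
    card(P join A) = 60*60/(20) = 180
    cost = 60 + 60*60 = 3660
step 3: join D via merge
    card(P join D) = 180*20/(5) = 720
    cost = 3660 + 180*8 + 20*5 + 180 + 20 = 5400
step 4: join E via nl_idx
    card(P join E) = 720*250/(5) = 36000
    cost = 5400 + 720*8 + 36000 = 47160
step 5: join C via nl
    card(P join C) = 36000*80/(10) = 288000
    cost = 47160 + 36000*80 = 2927160

2927160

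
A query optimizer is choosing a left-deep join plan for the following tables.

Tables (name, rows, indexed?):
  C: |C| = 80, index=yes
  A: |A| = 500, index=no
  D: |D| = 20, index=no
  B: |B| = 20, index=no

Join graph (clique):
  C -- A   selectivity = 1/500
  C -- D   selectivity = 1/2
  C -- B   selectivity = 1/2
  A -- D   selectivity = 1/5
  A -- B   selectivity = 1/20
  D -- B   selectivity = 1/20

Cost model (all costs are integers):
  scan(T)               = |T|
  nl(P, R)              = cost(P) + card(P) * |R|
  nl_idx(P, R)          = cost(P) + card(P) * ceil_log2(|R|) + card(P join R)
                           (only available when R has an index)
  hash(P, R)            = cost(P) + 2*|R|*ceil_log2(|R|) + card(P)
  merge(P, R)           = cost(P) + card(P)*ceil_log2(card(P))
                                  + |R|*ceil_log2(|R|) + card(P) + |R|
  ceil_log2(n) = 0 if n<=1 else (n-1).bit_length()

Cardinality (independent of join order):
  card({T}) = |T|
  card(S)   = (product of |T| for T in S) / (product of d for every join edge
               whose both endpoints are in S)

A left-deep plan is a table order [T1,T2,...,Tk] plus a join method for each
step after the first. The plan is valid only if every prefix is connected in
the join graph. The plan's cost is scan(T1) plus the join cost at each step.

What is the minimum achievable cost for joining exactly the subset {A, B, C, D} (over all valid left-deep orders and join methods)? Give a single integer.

Selinger DP over subsets of {A,B,C,D}:
  {C}: scan cost=80, card=80
  {A}: scan cost=500, card=500
  {D}: scan cost=20, card=20
  {B}: scan cost=20, card=20
  {AC}: card=80; try (C,hash)→2120, (C,nl_idx)→4080, (A,merge)→5720, (C,merge)→6140, (A,hash)→9160, (A,nl)→40080 …(+1); best=2120 via (C,hash)
  {CD}: card=800; try (D,hash)→360, (C,merge)→780, (D,merge)→840, (C,nl_idx)→960, (C,hash)→1160, (C,nl)→1620 …(+1); best=360 via (D,hash)
  {BC}: card=800; try (B,hash)→360, (C,merge)→780, (B,merge)→840, (C,nl_idx)→960, (C,hash)→1160, (C,nl)→1620 …(+1); best=360 via (B,hash)
  {AD}: card=2000; try (D,hash)→1200, (A,merge)→5140, (D,merge)→5620, (A,hash)→9040, (A,nl)→10020, (D,nl)→10500; best=1200 via (D,hash)
  {AB}: card=500; try (B,hash)→1200, (A,merge)→5140, (B,merge)→5620, (A,hash)→9040, (A,nl)→10020, (B,nl)→10500; best=1200 via (B,hash)
  {BD}: card=20; try (D,hash)→240, (B,hash)→240, (D,merge)→260, (B,merge)→260, (D,nl)→420, (B,nl)→420; best=240 via (D,hash)
  {ACD}: card=160; try (D,hash)→2400, (D,merge)→2880, (D,nl)→3720, (C,hash)→4320, (A,hash)→10160, (A,merge)→14160 …(+4); best=2400 via (D,hash)
  {ABC}: card=40; try (B,hash)→2400, (C,hash)→2820, (B,merge)→2880, (B,nl)→3720, (C,nl_idx)→4740, (C,merge)→6840 …(+4); best=2400 via (B,hash)
  {BCD}: card=400; try (C,nl_idx)→780, (C,merge)→1000, (D,hash)→1360, (B,hash)→1360, (C,hash)→1380, (C,nl)→1840 …(+4); best=780 via (C,nl_idx)
  {ABD}: card=100; try (D,hash)→1900, (B,hash)→3400, (A,merge)→5360, (D,merge)→6320, (A,hash)→9260, (A,nl)→10240 …(+3); best=1900 via (D,hash)
  {ABCD}: card=4; try (C,nl_idx)→2604, (D,hash)→2640, (B,hash)→2760, (D,merge)→2800, (C,hash)→3120, (D,nl)→3200 …(+7); best=2604 via (C,nl_idx)

2604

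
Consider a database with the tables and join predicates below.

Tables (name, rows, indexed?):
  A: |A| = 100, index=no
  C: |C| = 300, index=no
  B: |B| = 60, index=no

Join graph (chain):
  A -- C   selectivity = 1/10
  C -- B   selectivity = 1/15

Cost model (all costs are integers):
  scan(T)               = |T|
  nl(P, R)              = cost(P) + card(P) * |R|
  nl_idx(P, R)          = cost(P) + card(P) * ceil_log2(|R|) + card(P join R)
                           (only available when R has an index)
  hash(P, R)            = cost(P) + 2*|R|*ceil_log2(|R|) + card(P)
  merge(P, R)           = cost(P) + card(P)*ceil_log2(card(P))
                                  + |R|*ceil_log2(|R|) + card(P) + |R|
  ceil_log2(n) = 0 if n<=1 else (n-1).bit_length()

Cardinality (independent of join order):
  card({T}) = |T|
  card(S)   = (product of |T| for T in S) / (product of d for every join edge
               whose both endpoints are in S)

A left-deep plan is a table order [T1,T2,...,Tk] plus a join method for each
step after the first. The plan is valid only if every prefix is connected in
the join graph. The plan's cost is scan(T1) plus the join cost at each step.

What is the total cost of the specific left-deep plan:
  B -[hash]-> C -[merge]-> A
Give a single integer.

20720

step 1: scan B: cost=60, card=60
step 2: join C via hash
    card(P join C) = 60*300/(15) = 1200
    cost = 60 + 2*300*9 + 60 = 5520
step 3: join A via merge
    card(P join A) = 1200*100/(10) = 12000
    cost = 5520 + 1200*11 + 100*7 + 1200 + 100 = 20720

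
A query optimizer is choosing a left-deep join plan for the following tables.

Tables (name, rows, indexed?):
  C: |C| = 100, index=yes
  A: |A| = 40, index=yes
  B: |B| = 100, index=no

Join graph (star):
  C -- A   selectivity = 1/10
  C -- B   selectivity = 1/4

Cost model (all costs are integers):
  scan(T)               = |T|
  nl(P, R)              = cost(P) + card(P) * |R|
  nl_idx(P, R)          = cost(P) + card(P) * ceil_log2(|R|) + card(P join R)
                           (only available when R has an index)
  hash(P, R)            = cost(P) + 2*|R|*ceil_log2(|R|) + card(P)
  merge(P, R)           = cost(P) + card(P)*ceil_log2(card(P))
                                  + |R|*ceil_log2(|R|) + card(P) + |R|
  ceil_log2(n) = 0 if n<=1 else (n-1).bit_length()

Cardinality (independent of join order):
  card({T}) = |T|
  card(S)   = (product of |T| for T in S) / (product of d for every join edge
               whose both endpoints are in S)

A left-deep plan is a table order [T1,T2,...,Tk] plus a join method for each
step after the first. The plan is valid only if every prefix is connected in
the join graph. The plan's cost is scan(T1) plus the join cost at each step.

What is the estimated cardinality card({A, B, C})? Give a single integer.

Tables in S: A(40), B(100), C(100)
Edges inside S: C-A(d=10), C-B(d=4)
numerator = 40 * 100 * 100 = 400000
denominator = 10 * 4 = 40
card(S) = 400000 / 40 = 10000

10000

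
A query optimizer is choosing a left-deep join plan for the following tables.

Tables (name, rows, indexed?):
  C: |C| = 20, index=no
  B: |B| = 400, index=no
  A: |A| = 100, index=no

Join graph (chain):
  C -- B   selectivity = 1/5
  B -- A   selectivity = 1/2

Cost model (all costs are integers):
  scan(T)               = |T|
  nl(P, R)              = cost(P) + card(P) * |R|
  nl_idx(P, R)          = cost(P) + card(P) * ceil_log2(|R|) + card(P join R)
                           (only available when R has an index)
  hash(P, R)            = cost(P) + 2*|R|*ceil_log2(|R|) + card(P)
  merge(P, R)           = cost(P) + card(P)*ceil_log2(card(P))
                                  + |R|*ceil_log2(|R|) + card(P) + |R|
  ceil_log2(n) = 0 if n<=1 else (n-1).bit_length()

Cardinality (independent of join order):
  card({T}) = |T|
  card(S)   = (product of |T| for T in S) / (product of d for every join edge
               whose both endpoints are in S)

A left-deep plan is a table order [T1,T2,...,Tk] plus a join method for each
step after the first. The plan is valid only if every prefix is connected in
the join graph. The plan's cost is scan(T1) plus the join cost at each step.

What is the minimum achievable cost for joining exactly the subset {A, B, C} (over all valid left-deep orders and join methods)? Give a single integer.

4000

Selinger DP over subsets of {A,B,C}:
  {C}: scan cost=20, card=20
  {B}: scan cost=400, card=400
  {A}: scan cost=100, card=100
  {BC}: card=1600; try (C,hash)→1000, (B,merge)→4140, (C,merge)→4520, (B,hash)→7240, (B,nl)→8020, (C,nl)→8400; best=1000 via (C,hash)
  {AB}: card=20000; try (A,hash)→2200, (B,merge)→4900, (A,merge)→5200, (B,hash)→7400, (B,nl)→40100, (A,nl)→40400; best=2200 via (A,hash)
  {ABC}: card=80000; try (A,hash)→4000, (A,merge)→21000, (C,hash)→22400, (A,nl)→161000, (C,merge)→322320, (C,nl)→402200; best=4000 via (A,hash)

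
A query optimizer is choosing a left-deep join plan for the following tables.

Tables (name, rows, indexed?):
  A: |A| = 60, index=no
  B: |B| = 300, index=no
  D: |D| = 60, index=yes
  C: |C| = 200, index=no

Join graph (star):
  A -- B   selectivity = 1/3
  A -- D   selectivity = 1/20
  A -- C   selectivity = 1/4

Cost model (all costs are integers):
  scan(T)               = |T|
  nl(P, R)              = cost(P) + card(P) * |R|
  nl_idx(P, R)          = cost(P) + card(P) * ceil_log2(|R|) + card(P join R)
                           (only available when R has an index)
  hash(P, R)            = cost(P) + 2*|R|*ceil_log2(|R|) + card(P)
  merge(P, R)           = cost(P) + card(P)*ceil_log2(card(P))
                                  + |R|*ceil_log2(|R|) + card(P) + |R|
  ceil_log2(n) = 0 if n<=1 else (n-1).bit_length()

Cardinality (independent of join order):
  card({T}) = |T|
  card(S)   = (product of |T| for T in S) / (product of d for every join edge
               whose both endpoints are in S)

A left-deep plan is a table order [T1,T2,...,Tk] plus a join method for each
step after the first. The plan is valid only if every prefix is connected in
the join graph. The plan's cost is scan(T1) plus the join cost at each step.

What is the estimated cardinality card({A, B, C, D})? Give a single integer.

Tables in S: A(60), B(300), C(200), D(60)
Edges inside S: A-B(d=3), A-D(d=20), A-C(d=4)
numerator = 60 * 300 * 200 * 60 = 216000000
denominator = 3 * 20 * 4 = 240
card(S) = 216000000 / 240 = 900000

900000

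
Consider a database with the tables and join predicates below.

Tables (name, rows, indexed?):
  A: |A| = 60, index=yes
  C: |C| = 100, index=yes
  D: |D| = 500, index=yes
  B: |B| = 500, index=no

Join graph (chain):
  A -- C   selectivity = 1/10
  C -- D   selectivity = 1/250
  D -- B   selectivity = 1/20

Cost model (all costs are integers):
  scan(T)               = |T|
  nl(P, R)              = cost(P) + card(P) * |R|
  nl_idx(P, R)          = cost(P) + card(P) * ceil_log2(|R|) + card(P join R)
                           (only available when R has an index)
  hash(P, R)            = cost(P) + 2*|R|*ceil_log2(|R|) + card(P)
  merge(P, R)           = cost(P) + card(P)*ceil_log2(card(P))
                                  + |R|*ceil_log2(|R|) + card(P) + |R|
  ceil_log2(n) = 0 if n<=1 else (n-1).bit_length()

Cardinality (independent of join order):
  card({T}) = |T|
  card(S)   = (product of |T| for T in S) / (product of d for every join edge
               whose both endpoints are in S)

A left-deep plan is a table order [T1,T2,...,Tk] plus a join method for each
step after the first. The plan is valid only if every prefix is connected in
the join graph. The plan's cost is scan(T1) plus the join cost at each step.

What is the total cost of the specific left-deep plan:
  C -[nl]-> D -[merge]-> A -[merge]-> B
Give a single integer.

step 1: scan C: cost=100, card=100
step 2: join D via nl
    card(P join D) = 100*500/(250) = 200
    cost = 100 + 100*500 = 50100
step 3: join A via merge
    card(P join A) = 200*60/(10) = 1200
    cost = 50100 + 200*8 + 60*6 + 200 + 60 = 52320
step 4: join B via merge
    card(P join B) = 1200*500/(20) = 30000
    cost = 52320 + 1200*11 + 500*9 + 1200 + 500 = 71720

71720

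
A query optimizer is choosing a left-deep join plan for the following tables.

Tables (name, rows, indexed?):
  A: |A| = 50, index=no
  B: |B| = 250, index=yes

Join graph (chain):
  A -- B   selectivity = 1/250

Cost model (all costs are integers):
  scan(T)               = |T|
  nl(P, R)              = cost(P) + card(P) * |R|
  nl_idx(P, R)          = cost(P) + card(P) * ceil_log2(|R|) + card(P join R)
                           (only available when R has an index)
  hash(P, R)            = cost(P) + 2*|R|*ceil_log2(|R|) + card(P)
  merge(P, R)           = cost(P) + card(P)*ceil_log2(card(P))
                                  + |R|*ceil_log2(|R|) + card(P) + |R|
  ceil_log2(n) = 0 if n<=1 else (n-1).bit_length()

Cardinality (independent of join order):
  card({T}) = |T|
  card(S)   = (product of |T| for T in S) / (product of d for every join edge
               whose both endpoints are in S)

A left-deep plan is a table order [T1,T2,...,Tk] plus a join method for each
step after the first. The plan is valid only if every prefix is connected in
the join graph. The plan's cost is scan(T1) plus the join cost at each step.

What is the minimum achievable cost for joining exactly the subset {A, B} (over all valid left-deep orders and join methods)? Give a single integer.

Selinger DP over subsets of {A,B}:
  {A}: scan cost=50, card=50
  {B}: scan cost=250, card=250
  {AB}: card=50; try (B,nl_idx)→500, (A,hash)→1100, (B,merge)→2650, (A,merge)→2850, (B,hash)→4100, (B,nl)→12550 …(+1); best=500 via (B,nl_idx)

500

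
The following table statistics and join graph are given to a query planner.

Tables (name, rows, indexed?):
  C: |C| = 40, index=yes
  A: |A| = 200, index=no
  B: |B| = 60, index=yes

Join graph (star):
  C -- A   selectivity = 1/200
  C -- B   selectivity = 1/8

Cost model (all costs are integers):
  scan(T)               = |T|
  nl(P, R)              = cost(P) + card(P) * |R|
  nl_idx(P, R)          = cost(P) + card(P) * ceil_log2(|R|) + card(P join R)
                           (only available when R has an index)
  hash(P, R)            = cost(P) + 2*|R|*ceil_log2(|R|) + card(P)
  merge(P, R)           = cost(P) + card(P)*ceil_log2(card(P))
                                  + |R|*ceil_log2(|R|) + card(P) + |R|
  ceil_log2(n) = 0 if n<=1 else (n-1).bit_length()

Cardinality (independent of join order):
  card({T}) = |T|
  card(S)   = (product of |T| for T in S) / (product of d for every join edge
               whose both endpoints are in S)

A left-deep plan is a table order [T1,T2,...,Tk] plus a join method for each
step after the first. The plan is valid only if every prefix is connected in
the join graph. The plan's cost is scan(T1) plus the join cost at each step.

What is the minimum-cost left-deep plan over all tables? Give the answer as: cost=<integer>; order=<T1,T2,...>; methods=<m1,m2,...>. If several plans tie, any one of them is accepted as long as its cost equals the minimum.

cost=1420; order=A,C,B; methods=hash,nl_idx

Selinger DP (subsets sized 1..n):
  {C}: scan cost=40, card=40
  {A}: scan cost=200, card=200
  {B}: scan cost=60, card=60
  {AC}: card=40; try (C,hash)→880, (C,nl_idx)→1440, (A,merge)→2120, (C,merge)→2280, (A,hash)→3280, (A,nl)→8040 …(+1); best=880 via (C,hash)
  {BC}: card=300; try (B,nl_idx)→580, (C,hash)→600, (C,nl_idx)→720, (B,merge)→740, (C,merge)→760, (B,hash)→800 …(+2); best=580 via (B,nl_idx)
  {ABC}: card=300; try (B,nl_idx)→1420, (B,merge)→1580, (B,hash)→1640, (B,nl)→3280, (A,hash)→4080, (A,merge)→5380 …(+1); best=1420 via (B,nl_idx)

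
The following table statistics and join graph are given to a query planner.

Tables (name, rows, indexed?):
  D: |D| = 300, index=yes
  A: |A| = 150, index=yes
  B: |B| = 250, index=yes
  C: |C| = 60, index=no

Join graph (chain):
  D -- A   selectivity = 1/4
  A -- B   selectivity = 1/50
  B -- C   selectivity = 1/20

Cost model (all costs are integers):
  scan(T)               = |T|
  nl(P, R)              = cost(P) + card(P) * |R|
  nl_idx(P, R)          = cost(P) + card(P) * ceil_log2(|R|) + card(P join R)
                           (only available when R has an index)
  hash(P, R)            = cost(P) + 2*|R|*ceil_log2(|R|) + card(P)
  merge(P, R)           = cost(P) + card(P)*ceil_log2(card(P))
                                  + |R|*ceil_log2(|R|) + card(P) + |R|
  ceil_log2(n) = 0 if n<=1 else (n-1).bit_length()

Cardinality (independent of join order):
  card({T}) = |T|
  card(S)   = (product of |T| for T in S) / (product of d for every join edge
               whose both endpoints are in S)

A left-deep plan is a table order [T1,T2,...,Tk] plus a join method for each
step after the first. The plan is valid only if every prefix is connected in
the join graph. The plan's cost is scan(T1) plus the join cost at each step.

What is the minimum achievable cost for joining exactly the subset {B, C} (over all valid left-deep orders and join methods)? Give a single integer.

1220

Selinger DP over subsets of {B,C}:
  {B}: scan cost=250, card=250
  {C}: scan cost=60, card=60
  {BC}: card=750; try (C,hash)→1220, (B,nl_idx)→1290, (B,merge)→2730, (C,merge)→2920, (B,hash)→4120, (B,nl)→15060 …(+1); best=1220 via (C,hash)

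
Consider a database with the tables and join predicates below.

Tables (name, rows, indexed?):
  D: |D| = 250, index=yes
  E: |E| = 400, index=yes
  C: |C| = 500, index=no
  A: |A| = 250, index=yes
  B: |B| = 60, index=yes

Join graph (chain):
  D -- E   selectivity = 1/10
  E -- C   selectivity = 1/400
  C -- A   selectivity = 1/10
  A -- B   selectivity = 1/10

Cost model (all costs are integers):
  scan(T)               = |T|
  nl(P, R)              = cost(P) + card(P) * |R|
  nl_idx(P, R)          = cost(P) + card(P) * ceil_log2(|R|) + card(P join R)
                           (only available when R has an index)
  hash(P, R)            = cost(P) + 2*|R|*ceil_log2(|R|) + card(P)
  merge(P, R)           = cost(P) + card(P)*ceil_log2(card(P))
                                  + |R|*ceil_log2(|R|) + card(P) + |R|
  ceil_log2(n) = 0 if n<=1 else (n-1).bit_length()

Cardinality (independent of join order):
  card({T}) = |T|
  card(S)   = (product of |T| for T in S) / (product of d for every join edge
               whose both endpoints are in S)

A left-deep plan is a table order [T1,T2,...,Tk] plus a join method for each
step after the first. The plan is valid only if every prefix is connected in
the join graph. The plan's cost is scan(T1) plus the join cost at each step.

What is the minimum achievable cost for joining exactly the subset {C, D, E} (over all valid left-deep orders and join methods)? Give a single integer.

Selinger DP over subsets of {C,D,E}:
  {D}: scan cost=250, card=250
  {E}: scan cost=400, card=400
  {C}: scan cost=500, card=500
  {DE}: card=10000; try (D,hash)→4800, (E,merge)→6500, (D,merge)→6650, (E,hash)→7700, (E,nl_idx)→12500, (D,nl_idx)→13600 …(+2); best=4800 via (D,hash)
  {CE}: card=500; try (E,nl_idx)→5500, (E,hash)→8200, (C,merge)→9400, (E,merge)→9500, (C,hash)→9800, (C,nl)→200400 …(+1); best=5500 via (E,nl_idx)
  {CDE}: card=12500; try (D,hash)→10000, (D,merge)→12750, (D,nl_idx)→22000, (C,hash)→23800, (D,nl)→130500, (C,merge)→159800 …(+1); best=10000 via (D,hash)

10000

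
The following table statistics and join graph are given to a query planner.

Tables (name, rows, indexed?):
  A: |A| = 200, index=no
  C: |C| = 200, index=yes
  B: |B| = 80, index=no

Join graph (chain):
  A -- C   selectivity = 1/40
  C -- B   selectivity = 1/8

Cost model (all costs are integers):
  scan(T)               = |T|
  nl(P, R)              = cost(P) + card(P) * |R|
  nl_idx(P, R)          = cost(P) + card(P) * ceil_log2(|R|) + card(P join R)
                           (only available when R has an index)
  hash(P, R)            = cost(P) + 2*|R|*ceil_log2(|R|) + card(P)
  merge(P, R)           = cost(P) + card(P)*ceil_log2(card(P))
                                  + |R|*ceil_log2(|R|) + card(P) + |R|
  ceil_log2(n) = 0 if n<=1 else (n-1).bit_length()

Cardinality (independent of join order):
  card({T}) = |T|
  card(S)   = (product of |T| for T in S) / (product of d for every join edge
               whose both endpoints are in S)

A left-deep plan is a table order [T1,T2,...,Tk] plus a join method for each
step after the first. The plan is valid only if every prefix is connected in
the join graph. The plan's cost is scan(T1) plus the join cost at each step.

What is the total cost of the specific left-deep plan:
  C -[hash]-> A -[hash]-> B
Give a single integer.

5720

step 1: scan C: cost=200, card=200
step 2: join A via hash
    card(P join A) = 200*200/(40) = 1000
    cost = 200 + 2*200*8 + 200 = 3600
step 3: join B via hash
    card(P join B) = 1000*80/(8) = 10000
    cost = 3600 + 2*80*7 + 1000 = 5720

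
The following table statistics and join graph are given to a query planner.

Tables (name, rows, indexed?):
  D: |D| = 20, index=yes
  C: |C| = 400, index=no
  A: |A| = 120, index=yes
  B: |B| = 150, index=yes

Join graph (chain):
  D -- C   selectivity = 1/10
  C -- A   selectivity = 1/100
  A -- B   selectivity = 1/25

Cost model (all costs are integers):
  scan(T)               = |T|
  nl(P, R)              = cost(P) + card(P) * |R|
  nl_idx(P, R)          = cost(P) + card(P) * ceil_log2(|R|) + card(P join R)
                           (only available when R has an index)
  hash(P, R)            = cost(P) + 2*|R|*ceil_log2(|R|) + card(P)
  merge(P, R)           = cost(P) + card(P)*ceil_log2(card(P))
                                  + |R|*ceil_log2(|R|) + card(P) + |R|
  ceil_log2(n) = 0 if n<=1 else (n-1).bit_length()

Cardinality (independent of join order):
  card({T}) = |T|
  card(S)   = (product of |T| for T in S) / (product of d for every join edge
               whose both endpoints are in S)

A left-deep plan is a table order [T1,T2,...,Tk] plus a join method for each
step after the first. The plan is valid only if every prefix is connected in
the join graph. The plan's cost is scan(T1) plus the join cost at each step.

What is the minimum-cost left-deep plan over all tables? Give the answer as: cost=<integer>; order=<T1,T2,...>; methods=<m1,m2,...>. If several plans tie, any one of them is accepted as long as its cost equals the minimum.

Selinger DP (subsets sized 1..n):
  {D}: scan cost=20, card=20
  {C}: scan cost=400, card=400
  {A}: scan cost=120, card=120
  {B}: scan cost=150, card=150
  {CD}: card=800; try (D,hash)→1000, (D,nl_idx)→3200, (C,merge)→4140, (D,merge)→4520, (C,hash)→7240, (C,nl)→8020 …(+1); best=1000 via (D,hash)
  {AC}: card=480; try (A,hash)→2480, (A,nl_idx)→3680, (C,merge)→5080, (A,merge)→5360, (C,hash)→7440, (C,nl)→48120 …(+1); best=2480 via (A,hash)
  {AB}: card=720; try (B,nl_idx)→1800, (A,nl_idx)→1920, (A,hash)→1980, (B,merge)→2430, (A,merge)→2460, (B,hash)→2640 …(+2); best=1800 via (B,nl_idx)
  {ACD}: card=960; try (D,hash)→3160, (A,hash)→3480, (D,nl_idx)→5840, (D,merge)→7400, (A,nl_idx)→7560, (A,merge)→10760 …(+2); best=3160 via (D,hash)
  {ABC}: card=2880; try (B,hash)→5360, (B,merge)→8630, (B,nl_idx)→9200, (C,hash)→9720, (C,merge)→13720, (B,nl)→74480 …(+1); best=5360 via (B,hash)
  {ABCD}: card=5760; try (B,hash)→6520, (D,hash)→8440, (B,merge)→15070, (B,nl_idx)→16600, (D,nl_idx)→25520, (D,merge)→42920 …(+2); best=6520 via (B,hash)

cost=6520; order=C,A,D,B; methods=hash,hash,hash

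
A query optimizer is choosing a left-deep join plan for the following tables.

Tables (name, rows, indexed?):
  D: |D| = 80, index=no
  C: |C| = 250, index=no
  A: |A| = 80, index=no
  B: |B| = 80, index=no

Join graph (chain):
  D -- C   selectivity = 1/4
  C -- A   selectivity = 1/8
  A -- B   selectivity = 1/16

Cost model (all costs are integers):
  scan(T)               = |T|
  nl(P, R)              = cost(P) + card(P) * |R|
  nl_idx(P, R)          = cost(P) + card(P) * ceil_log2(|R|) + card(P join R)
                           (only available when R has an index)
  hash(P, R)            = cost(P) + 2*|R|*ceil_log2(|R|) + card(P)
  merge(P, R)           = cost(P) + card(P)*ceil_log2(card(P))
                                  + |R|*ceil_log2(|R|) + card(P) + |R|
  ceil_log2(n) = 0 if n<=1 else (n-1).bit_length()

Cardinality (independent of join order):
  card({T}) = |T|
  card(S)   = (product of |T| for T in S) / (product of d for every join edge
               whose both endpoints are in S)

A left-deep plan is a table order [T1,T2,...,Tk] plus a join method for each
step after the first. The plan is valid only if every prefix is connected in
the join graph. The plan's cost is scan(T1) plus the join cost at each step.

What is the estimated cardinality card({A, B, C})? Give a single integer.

12500

Tables in S: A(80), B(80), C(250)
Edges inside S: C-A(d=8), A-B(d=16)
numerator = 80 * 80 * 250 = 1600000
denominator = 8 * 16 = 128
card(S) = 1600000 / 128 = 12500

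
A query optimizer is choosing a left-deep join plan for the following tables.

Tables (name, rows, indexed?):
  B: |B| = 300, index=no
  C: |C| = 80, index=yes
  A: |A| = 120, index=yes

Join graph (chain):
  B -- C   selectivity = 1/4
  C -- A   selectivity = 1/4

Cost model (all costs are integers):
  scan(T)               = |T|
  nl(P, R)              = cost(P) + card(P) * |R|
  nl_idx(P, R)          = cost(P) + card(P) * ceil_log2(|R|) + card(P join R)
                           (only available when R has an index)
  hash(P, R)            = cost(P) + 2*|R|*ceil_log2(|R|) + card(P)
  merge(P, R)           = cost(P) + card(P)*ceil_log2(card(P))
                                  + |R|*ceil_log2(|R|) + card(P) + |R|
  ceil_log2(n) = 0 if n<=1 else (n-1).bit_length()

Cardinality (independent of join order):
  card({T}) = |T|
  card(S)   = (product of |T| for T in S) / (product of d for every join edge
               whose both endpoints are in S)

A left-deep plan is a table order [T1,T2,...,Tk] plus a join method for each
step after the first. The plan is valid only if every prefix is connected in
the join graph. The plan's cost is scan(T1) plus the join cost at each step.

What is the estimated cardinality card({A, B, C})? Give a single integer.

180000

Tables in S: A(120), B(300), C(80)
Edges inside S: B-C(d=4), C-A(d=4)
numerator = 120 * 300 * 80 = 2880000
denominator = 4 * 4 = 16
card(S) = 2880000 / 16 = 180000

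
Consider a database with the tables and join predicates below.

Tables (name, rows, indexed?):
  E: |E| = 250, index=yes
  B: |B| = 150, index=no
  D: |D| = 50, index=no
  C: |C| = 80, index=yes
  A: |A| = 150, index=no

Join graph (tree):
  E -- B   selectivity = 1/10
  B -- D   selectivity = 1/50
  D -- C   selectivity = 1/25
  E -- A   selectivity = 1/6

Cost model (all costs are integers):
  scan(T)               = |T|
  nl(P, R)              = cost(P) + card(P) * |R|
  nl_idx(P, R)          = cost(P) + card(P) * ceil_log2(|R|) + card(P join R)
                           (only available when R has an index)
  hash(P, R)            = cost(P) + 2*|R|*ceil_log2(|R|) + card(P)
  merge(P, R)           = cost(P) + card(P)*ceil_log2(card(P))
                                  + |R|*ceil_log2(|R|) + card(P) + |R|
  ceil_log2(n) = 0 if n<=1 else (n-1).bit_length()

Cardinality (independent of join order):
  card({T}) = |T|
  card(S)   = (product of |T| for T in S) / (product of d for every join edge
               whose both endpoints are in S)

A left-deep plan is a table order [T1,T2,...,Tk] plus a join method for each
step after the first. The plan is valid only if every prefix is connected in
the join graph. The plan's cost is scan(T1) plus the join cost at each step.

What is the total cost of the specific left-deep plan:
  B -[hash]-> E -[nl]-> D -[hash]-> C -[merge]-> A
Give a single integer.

378020

step 1: scan B: cost=150, card=150
step 2: join E via hash
    card(P join E) = 150*250/(10) = 3750
    cost = 150 + 2*250*8 + 150 = 4300
step 3: join D via nl
    card(P join D) = 3750*50/(50) = 3750
    cost = 4300 + 3750*50 = 191800
step 4: join C via hash
    card(P join C) = 3750*80/(25) = 12000
    cost = 191800 + 2*80*7 + 3750 = 196670
step 5: join A via merge
    card(P join A) = 12000*150/(6) = 300000
    cost = 196670 + 12000*14 + 150*8 + 12000 + 150 = 378020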